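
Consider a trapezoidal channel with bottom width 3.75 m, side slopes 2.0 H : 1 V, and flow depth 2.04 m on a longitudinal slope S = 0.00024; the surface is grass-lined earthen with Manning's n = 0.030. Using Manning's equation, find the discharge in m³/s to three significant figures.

9.52 m³/s

A = (b + z·y)·y = (3.75 + 2.0×2.04)×2.04 = 15.97 m²
P = b + 2y√(1+z²) = 3.75 + 2×2.04×√(1+2.0²) = 12.87 m
R = A/P = 15.97/12.87 = 1.241 m
Q = (1/n)·A·R^(2/3)·S^(1/2) = (1/0.030) × 15.97 × 1.241^(2/3) × 0.00024^(1/2) = 9.525 m³/s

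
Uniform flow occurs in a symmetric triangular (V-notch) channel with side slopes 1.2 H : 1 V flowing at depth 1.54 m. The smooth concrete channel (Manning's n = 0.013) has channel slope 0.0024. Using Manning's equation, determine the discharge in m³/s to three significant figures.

7.56 m³/s

A = z·y² = 1.2×1.54² = 2.846 m²
P = 2y√(1+z²) = 2×1.54×√(1+1.2²) = 4.811 m
R = A/P = 2.846/4.811 = 0.5915 m
Q = (1/n)·A·R^(2/3)·S^(1/2) = (1/0.013) × 2.846 × 0.5915^(2/3) × 0.0024^(1/2) = 7.557 m³/s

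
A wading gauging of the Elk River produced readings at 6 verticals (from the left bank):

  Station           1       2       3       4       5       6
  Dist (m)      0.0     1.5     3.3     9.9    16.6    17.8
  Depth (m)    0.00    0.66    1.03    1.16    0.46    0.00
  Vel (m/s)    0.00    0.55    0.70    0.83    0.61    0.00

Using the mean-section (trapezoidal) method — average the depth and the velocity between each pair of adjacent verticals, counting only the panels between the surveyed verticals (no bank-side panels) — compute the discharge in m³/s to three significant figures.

Panel 1-2: Δb = 1.5 m, d̄ = (0.00+0.66)/2 = 0.33, v̄ = (0.00+0.55)/2 = 0.275 → q = 1.5×0.33×0.275 = 0.1361 m³/s
Panel 2-3: Δb = 1.8 m, d̄ = (0.66+1.03)/2 = 0.845, v̄ = (0.55+0.70)/2 = 0.625 → q = 1.8×0.845×0.625 = 0.9506 m³/s
Panel 3-4: Δb = 6.6 m, d̄ = (1.03+1.16)/2 = 1.095, v̄ = (0.70+0.83)/2 = 0.765 → q = 6.6×1.095×0.765 = 5.529 m³/s
Panel 4-5: Δb = 6.7 m, d̄ = (1.16+0.46)/2 = 0.81, v̄ = (0.83+0.61)/2 = 0.72 → q = 6.7×0.81×0.72 = 3.907 m³/s
Panel 5-6: Δb = 1.2 m, d̄ = (0.46+0.00)/2 = 0.23, v̄ = (0.61+0.00)/2 = 0.305 → q = 1.2×0.23×0.305 = 0.08418 m³/s
Q = Σ q = 10.61 m³/s

10.6 m³/s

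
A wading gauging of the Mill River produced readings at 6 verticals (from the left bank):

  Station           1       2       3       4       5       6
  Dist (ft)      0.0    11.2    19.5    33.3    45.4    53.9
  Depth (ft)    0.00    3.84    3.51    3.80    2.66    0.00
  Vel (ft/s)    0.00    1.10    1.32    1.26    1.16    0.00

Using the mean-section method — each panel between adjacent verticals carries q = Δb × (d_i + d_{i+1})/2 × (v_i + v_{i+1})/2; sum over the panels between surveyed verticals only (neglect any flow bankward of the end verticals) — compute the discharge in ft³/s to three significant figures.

Panel 1-2: Δb = 11.2 ft, d̄ = (0.00+3.84)/2 = 1.92, v̄ = (0.00+1.10)/2 = 0.55 → q = 11.2×1.92×0.55 = 11.83 ft³/s
Panel 2-3: Δb = 8.3 ft, d̄ = (3.84+3.51)/2 = 3.675, v̄ = (1.10+1.32)/2 = 1.21 → q = 8.3×3.675×1.21 = 36.91 ft³/s
Panel 3-4: Δb = 13.8 ft, d̄ = (3.51+3.80)/2 = 3.655, v̄ = (1.32+1.26)/2 = 1.29 → q = 13.8×3.655×1.29 = 65.07 ft³/s
Panel 4-5: Δb = 12.1 ft, d̄ = (3.80+2.66)/2 = 3.23, v̄ = (1.26+1.16)/2 = 1.21 → q = 12.1×3.23×1.21 = 47.29 ft³/s
Panel 5-6: Δb = 8.5 ft, d̄ = (2.66+0.00)/2 = 1.33, v̄ = (1.16+0.00)/2 = 0.58 → q = 8.5×1.33×0.58 = 6.557 ft³/s
Q = Σ q = 167.6 ft³/s

168 ft³/s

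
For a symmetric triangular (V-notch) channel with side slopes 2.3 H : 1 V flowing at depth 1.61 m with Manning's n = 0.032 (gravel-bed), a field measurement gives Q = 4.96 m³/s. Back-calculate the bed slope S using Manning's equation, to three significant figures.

0.00106

A = z·y² = 2.3×1.61² = 5.962 m²
P = 2y√(1+z²) = 2×1.61×√(1+2.3²) = 8.076 m
R = A/P = 5.962/8.076 = 0.7382 m
S = (Q·n / (1·A·R^(2/3)))² = (4.96×0.032 / (1×5.962×0.8168))² = 0.001062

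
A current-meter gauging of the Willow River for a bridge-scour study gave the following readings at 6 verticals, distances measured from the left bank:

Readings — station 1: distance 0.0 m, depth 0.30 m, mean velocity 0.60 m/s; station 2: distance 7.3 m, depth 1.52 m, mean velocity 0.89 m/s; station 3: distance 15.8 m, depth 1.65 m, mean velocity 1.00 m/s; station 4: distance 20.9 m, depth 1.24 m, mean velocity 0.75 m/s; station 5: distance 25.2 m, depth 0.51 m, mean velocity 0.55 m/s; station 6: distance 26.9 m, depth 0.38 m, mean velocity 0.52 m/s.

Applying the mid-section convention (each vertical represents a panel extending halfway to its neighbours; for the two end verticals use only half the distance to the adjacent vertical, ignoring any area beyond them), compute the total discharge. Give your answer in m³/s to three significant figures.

27.9 m³/s

w_1 = (7.3 − 0.0)/2 = 3.65 m; q_1 = 0.60 × 0.30 × 3.65 = 0.6570 m³/s
w_2 = (15.8 − 0.0)/2 = 7.9 m; q_2 = 0.89 × 1.52 × 7.9 = 10.69 m³/s
w_3 = (20.9 − 7.3)/2 = 6.8 m; q_3 = 1.00 × 1.65 × 6.8 = 11.22 m³/s
w_4 = (25.2 − 15.8)/2 = 4.7 m; q_4 = 0.75 × 1.24 × 4.7 = 4.371 m³/s
w_5 = (26.9 − 20.9)/2 = 3 m; q_5 = 0.55 × 0.51 × 3 = 0.8415 m³/s
w_6 = (26.9 − 25.2)/2 = 0.85 m; q_6 = 0.52 × 0.38 × 0.85 = 0.1680 m³/s
Q = Σ qᵢ = 27.94 m³/s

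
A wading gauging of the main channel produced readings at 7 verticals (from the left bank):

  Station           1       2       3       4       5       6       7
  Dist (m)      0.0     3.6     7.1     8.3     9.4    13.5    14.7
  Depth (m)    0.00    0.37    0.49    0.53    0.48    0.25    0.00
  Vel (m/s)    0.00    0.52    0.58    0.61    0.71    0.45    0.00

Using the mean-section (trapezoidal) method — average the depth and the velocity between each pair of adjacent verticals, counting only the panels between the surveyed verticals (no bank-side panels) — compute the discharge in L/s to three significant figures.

Panel 1-2: Δb = 3.6 m, d̄ = (0.00+0.37)/2 = 0.185, v̄ = (0.00+0.52)/2 = 0.26 → q = 3.6×0.185×0.26 = 0.1732 m³/s
Panel 2-3: Δb = 3.5 m, d̄ = (0.37+0.49)/2 = 0.43, v̄ = (0.52+0.58)/2 = 0.55 → q = 3.5×0.43×0.55 = 0.8278 m³/s
Panel 3-4: Δb = 1.2 m, d̄ = (0.49+0.53)/2 = 0.51, v̄ = (0.58+0.61)/2 = 0.595 → q = 1.2×0.51×0.595 = 0.3641 m³/s
Panel 4-5: Δb = 1.1 m, d̄ = (0.53+0.48)/2 = 0.505, v̄ = (0.61+0.71)/2 = 0.66 → q = 1.1×0.505×0.66 = 0.3666 m³/s
Panel 5-6: Δb = 4.1 m, d̄ = (0.48+0.25)/2 = 0.365, v̄ = (0.71+0.45)/2 = 0.58 → q = 4.1×0.365×0.58 = 0.8680 m³/s
Panel 6-7: Δb = 1.2 m, d̄ = (0.25+0.00)/2 = 0.125, v̄ = (0.45+0.00)/2 = 0.225 → q = 1.2×0.125×0.225 = 0.03375 m³/s
Q = Σ q = 2.633 m³/s
= 2.633 × 1000 = 2633 L/s

2630 L/s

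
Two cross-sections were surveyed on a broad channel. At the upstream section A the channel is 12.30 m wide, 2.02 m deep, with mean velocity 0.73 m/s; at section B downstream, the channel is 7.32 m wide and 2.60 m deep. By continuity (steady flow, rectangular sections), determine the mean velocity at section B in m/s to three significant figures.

0.953 m/s

Q = A₁V₁ = (12.30×2.02) × 0.73 = 18.14 m³/s
A₂ = 7.32 × 2.60 = 19.03 m²
V₂ = Q/A₂ = 18.14/19.03 = 0.9530 m/s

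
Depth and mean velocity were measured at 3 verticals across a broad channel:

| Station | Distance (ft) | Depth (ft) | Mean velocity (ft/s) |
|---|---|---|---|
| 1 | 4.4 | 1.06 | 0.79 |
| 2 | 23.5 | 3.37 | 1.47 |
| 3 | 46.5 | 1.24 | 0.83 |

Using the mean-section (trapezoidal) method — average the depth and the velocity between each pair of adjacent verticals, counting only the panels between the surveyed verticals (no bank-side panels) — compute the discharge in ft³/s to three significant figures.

109 ft³/s

Panel 1-2: Δb = 19.1 ft, d̄ = (1.06+3.37)/2 = 2.215, v̄ = (0.79+1.47)/2 = 1.13 → q = 19.1×2.215×1.13 = 47.81 ft³/s
Panel 2-3: Δb = 23 ft, d̄ = (3.37+1.24)/2 = 2.305, v̄ = (1.47+0.83)/2 = 1.15 → q = 23×2.305×1.15 = 60.97 ft³/s
Q = Σ q = 108.8 ft³/s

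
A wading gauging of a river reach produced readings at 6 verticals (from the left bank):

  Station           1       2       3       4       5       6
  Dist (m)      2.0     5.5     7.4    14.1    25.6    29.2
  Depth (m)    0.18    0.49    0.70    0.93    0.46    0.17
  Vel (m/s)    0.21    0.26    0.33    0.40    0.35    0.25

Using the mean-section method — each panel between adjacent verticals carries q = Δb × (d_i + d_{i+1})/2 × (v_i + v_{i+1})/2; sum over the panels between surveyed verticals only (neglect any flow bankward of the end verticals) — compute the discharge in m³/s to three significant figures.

Panel 1-2: Δb = 3.5 m, d̄ = (0.18+0.49)/2 = 0.335, v̄ = (0.21+0.26)/2 = 0.235 → q = 3.5×0.335×0.235 = 0.2755 m³/s
Panel 2-3: Δb = 1.9 m, d̄ = (0.49+0.70)/2 = 0.595, v̄ = (0.26+0.33)/2 = 0.295 → q = 1.9×0.595×0.295 = 0.3335 m³/s
Panel 3-4: Δb = 6.7 m, d̄ = (0.70+0.93)/2 = 0.815, v̄ = (0.33+0.40)/2 = 0.365 → q = 6.7×0.815×0.365 = 1.993 m³/s
Panel 4-5: Δb = 11.5 m, d̄ = (0.93+0.46)/2 = 0.695, v̄ = (0.40+0.35)/2 = 0.375 → q = 11.5×0.695×0.375 = 2.997 m³/s
Panel 5-6: Δb = 3.6 m, d̄ = (0.46+0.17)/2 = 0.315, v̄ = (0.35+0.25)/2 = 0.3 → q = 3.6×0.315×0.3 = 0.3402 m³/s
Q = Σ q = 5.940 m³/s

5.94 m³/s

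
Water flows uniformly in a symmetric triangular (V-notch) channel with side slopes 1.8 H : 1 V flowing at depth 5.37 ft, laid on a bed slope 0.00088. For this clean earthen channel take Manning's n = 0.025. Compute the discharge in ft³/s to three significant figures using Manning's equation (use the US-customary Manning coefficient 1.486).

162 ft³/s

A = z·y² = 1.8×5.37² = 51.91 ft²
P = 2y√(1+z²) = 2×5.37×√(1+1.8²) = 22.12 ft
R = A/P = 51.91/22.12 = 2.347 ft
Q = (1.486/n)·A·R^(2/3)·S^(1/2) = (1.486/0.025) × 51.91 × 2.347^(2/3) × 0.00088^(1/2) = 161.6 ft³/s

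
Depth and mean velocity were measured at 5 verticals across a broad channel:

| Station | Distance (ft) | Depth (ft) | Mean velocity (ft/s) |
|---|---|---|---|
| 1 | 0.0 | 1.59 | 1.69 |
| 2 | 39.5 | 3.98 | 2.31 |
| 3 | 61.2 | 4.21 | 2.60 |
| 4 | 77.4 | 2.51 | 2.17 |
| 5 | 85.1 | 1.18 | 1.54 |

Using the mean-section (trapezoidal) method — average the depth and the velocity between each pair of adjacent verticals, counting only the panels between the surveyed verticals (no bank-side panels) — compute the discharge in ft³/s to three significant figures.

594 ft³/s

Panel 1-2: Δb = 39.5 ft, d̄ = (1.59+3.98)/2 = 2.785, v̄ = (1.69+2.31)/2 = 2 → q = 39.5×2.785×2 = 220.0 ft³/s
Panel 2-3: Δb = 21.7 ft, d̄ = (3.98+4.21)/2 = 4.095, v̄ = (2.31+2.60)/2 = 2.455 → q = 21.7×4.095×2.455 = 218.2 ft³/s
Panel 3-4: Δb = 16.2 ft, d̄ = (4.21+2.51)/2 = 3.36, v̄ = (2.60+2.17)/2 = 2.385 → q = 16.2×3.36×2.385 = 129.8 ft³/s
Panel 4-5: Δb = 7.7 ft, d̄ = (2.51+1.18)/2 = 1.845, v̄ = (2.17+1.54)/2 = 1.855 → q = 7.7×1.845×1.855 = 26.35 ft³/s
Q = Σ q = 594.3 ft³/s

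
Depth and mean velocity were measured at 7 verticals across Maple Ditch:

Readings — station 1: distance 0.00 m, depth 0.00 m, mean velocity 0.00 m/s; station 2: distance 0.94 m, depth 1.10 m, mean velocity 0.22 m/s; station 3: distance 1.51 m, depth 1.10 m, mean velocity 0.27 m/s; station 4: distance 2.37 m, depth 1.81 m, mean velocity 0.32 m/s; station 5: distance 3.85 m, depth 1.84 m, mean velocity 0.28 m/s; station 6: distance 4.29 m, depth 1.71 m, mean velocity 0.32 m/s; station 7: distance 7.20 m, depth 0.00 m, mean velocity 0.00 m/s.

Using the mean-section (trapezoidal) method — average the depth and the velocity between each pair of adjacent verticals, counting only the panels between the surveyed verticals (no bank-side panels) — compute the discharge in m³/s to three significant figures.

2.02 m³/s

Panel 1-2: Δb = 0.94 m, d̄ = (0.00+1.10)/2 = 0.55, v̄ = (0.00+0.22)/2 = 0.11 → q = 0.94×0.55×0.11 = 0.05687 m³/s
Panel 2-3: Δb = 0.57 m, d̄ = (1.10+1.10)/2 = 1.1, v̄ = (0.22+0.27)/2 = 0.245 → q = 0.57×1.1×0.245 = 0.1536 m³/s
Panel 3-4: Δb = 0.86 m, d̄ = (1.10+1.81)/2 = 1.455, v̄ = (0.27+0.32)/2 = 0.295 → q = 0.86×1.455×0.295 = 0.3691 m³/s
Panel 4-5: Δb = 1.48 m, d̄ = (1.81+1.84)/2 = 1.825, v̄ = (0.32+0.28)/2 = 0.3 → q = 1.48×1.825×0.3 = 0.8103 m³/s
Panel 5-6: Δb = 0.44 m, d̄ = (1.84+1.71)/2 = 1.775, v̄ = (0.28+0.32)/2 = 0.3 → q = 0.44×1.775×0.3 = 0.2343 m³/s
Panel 6-7: Δb = 2.91 m, d̄ = (1.71+0.00)/2 = 0.855, v̄ = (0.32+0.00)/2 = 0.16 → q = 2.91×0.855×0.16 = 0.3981 m³/s
Q = Σ q = 2.022 m³/s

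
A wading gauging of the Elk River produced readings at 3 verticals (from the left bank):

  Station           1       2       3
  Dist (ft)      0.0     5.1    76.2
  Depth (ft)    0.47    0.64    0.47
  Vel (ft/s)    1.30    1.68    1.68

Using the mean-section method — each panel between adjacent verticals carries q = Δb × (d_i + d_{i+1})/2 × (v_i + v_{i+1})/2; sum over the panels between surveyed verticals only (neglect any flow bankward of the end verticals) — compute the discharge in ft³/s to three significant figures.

Panel 1-2: Δb = 5.1 ft, d̄ = (0.47+0.64)/2 = 0.555, v̄ = (1.30+1.68)/2 = 1.49 → q = 5.1×0.555×1.49 = 4.217 ft³/s
Panel 2-3: Δb = 71.1 ft, d̄ = (0.64+0.47)/2 = 0.555, v̄ = (1.68+1.68)/2 = 1.68 → q = 71.1×0.555×1.68 = 66.29 ft³/s
Q = Σ q = 70.51 ft³/s

70.5 ft³/s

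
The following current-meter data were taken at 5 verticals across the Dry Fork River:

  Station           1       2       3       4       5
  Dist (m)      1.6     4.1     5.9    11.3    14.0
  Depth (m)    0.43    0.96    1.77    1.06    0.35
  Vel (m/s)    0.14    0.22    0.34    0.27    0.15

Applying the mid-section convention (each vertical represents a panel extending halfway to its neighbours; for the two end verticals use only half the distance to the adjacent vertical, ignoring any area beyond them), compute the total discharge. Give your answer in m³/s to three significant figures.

3.93 m³/s

w_1 = (4.1 − 1.6)/2 = 1.25 m; q_1 = 0.14 × 0.43 × 1.25 = 0.07525 m³/s
w_2 = (5.9 − 1.6)/2 = 2.15 m; q_2 = 0.22 × 0.96 × 2.15 = 0.4541 m³/s
w_3 = (11.3 − 4.1)/2 = 3.6 m; q_3 = 0.34 × 1.77 × 3.6 = 2.166 m³/s
w_4 = (14.0 − 5.9)/2 = 4.05 m; q_4 = 0.27 × 1.06 × 4.05 = 1.159 m³/s
w_5 = (14.0 − 11.3)/2 = 1.35 m; q_5 = 0.15 × 0.35 × 1.35 = 0.07088 m³/s
Q = Σ qᵢ = 3.926 m³/s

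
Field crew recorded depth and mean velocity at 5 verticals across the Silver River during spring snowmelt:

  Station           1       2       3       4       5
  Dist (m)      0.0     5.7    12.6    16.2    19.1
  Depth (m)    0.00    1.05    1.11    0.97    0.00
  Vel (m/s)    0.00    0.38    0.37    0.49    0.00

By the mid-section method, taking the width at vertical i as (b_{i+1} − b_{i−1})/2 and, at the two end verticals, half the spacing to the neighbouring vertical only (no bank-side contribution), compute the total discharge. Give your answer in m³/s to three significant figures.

w_2 = (12.6 − 0.0)/2 = 6.3 m; q_2 = 0.38 × 1.05 × 6.3 = 2.514 m³/s
w_3 = (16.2 − 5.7)/2 = 5.25 m; q_3 = 0.37 × 1.11 × 5.25 = 2.156 m³/s
w_4 = (19.1 − 12.6)/2 = 3.25 m; q_4 = 0.49 × 0.97 × 3.25 = 1.545 m³/s
Stations 1, 5 contribute zero (depth or velocity is 0).
Q = Σ qᵢ = 6.215 m³/s

6.21 m³/s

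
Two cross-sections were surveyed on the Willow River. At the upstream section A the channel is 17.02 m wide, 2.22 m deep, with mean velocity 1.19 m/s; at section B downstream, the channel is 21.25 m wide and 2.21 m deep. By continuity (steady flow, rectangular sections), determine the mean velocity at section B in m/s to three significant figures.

Q = A₁V₁ = (17.02×2.22) × 1.19 = 44.96 m³/s
A₂ = 21.25 × 2.21 = 46.96 m²
V₂ = Q/A₂ = 44.96/46.96 = 0.9574 m/s

0.957 m/s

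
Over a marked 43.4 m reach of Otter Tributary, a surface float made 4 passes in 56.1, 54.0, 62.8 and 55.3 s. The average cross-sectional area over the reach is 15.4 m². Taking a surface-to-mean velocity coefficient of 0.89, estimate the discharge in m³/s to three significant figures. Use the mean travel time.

10.4 m³/s

t̄ = (56.1 + 54.0 + 62.8 + 55.3) / 4 = 57.05 s
v_surface = L / t̄ = 43.4 / 57.05 = 0.7607 m/s
v_mean = 0.89 × 0.7607 = 0.6771 m/s
Q = A × v_mean = 15.4 × 0.6771 = 10.43 m³/s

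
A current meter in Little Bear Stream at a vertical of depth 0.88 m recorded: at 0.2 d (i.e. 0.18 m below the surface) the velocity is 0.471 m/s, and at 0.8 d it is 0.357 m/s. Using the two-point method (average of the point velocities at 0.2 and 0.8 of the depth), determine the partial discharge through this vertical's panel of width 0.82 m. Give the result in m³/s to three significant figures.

v̄ = (0.471 + 0.357) / 2 = 0.4140 m/s
q = v̄ × d × w = 0.4140 × 0.88 × 0.82 = 0.2987 m³/s

0.299 m³/s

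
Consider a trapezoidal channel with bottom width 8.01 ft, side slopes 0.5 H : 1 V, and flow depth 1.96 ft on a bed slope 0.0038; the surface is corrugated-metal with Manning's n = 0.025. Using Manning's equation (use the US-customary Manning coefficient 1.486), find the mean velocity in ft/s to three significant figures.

4.63 ft/s

A = (b + z·y)·y = (8.01 + 0.5×1.96)×1.96 = 17.62 ft²
P = b + 2y√(1+z²) = 8.01 + 2×1.96×√(1+0.5²) = 12.39 ft
R = A/P = 17.62/12.39 = 1.422 ft
Q = (1.486/n)·A·R^(2/3)·S^(1/2) = (1.486/0.025) × 17.62 × 1.422^(2/3) × 0.0038^(1/2) = 81.64 ft³/s
V = Q/A = 81.64/17.62 = 4.633 ft/s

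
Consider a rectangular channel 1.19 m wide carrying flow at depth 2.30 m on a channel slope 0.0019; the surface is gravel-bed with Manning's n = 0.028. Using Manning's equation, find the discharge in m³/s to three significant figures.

2.59 m³/s

A = b·y = 1.19 × 2.30 = 2.737 m²
P = b + 2y = 1.19 + 2×2.30 = 5.790 m
R = A/P = 2.737/5.790 = 0.4727 m
Q = (1/n)·A·R^(2/3)·S^(1/2) = (1/0.028) × 2.737 × 0.4727^(2/3) × 0.0019^(1/2) = 2.586 m³/s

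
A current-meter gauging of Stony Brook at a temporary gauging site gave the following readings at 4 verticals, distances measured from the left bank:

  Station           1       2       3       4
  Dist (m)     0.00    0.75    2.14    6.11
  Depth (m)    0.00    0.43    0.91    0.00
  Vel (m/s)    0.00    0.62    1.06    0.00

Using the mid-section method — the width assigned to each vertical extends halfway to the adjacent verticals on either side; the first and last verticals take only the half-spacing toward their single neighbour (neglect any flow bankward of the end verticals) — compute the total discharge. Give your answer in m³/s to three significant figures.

2.87 m³/s

w_2 = (2.14 − 0.00)/2 = 1.07 m; q_2 = 0.62 × 0.43 × 1.07 = 0.2853 m³/s
w_3 = (6.11 − 0.75)/2 = 2.68 m; q_3 = 1.06 × 0.91 × 2.68 = 2.585 m³/s
Stations 1, 4 contribute zero (depth or velocity is 0).
Q = Σ qᵢ = 2.870 m³/s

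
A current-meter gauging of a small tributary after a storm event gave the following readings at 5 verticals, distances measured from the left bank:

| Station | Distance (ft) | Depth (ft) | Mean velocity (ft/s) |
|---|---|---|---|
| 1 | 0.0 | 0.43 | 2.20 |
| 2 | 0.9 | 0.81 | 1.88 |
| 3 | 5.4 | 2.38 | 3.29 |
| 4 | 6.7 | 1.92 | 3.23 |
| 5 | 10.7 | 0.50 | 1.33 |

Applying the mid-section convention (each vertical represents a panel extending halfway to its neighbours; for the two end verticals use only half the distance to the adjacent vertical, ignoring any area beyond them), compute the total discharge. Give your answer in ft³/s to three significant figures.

w_1 = (0.9 − 0.0)/2 = 0.45 ft; q_1 = 2.20 × 0.43 × 0.45 = 0.4257 ft³/s
w_2 = (5.4 − 0.0)/2 = 2.7 ft; q_2 = 1.88 × 0.81 × 2.7 = 4.112 ft³/s
w_3 = (6.7 − 0.9)/2 = 2.9 ft; q_3 = 3.29 × 2.38 × 2.9 = 22.71 ft³/s
w_4 = (10.7 − 5.4)/2 = 2.65 ft; q_4 = 3.23 × 1.92 × 2.65 = 16.43 ft³/s
w_5 = (10.7 − 6.7)/2 = 2 ft; q_5 = 1.33 × 0.50 × 2 = 1.330 ft³/s
Q = Σ qᵢ = 45.01 ft³/s

45.0 ft³/s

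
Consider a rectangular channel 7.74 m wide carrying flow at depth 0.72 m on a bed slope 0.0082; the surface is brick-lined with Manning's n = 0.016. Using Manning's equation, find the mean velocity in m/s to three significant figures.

A = b·y = 7.74 × 0.72 = 5.573 m²
P = b + 2y = 7.74 + 2×0.72 = 9.180 m
R = A/P = 5.573/9.180 = 0.6071 m
Q = (1/n)·A·R^(2/3)·S^(1/2) = (1/0.016) × 5.573 × 0.6071^(2/3) × 0.0082^(1/2) = 22.61 m³/s
V = Q/A = 22.61/5.573 = 4.058 m/s

4.06 m/s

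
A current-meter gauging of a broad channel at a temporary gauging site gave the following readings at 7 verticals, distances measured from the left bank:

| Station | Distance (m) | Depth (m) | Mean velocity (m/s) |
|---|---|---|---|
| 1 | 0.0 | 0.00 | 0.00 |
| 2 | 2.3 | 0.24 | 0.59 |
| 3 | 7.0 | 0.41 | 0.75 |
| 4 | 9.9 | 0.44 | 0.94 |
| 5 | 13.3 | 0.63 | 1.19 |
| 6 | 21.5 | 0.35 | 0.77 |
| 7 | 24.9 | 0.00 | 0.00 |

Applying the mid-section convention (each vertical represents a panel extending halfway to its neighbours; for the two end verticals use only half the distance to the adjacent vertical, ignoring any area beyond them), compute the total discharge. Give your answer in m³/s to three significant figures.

8.88 m³/s

w_2 = (7.0 − 0.0)/2 = 3.5 m; q_2 = 0.59 × 0.24 × 3.5 = 0.4956 m³/s
w_3 = (9.9 − 2.3)/2 = 3.8 m; q_3 = 0.75 × 0.41 × 3.8 = 1.169 m³/s
w_4 = (13.3 − 7.0)/2 = 3.15 m; q_4 = 0.94 × 0.44 × 3.15 = 1.303 m³/s
w_5 = (21.5 − 9.9)/2 = 5.8 m; q_5 = 1.19 × 0.63 × 5.8 = 4.348 m³/s
w_6 = (24.9 − 13.3)/2 = 5.8 m; q_6 = 0.77 × 0.35 × 5.8 = 1.563 m³/s
Stations 1, 7 contribute zero (depth or velocity is 0).
Q = Σ qᵢ = 8.878 m³/s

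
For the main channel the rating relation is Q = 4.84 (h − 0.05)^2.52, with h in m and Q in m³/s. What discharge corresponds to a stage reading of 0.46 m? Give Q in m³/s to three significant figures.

Q = 4.84 × (0.46 − 0.05)^2.52 = 4.84 × 0.41^2.52 = 0.5118 m³/s

0.512 m³/s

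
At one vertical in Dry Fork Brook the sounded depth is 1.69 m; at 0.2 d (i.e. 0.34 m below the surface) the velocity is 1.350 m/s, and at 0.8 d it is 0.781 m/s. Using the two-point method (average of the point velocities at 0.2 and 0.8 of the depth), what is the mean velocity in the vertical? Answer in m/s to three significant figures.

v̄ = (1.350 + 0.781) / 2 = 1.066 m/s

1.07 m/s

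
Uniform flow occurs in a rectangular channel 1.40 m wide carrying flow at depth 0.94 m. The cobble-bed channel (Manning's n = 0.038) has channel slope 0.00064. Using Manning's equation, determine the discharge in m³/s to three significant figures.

0.477 m³/s

A = b·y = 1.40 × 0.94 = 1.316 m²
P = b + 2y = 1.40 + 2×0.94 = 3.280 m
R = A/P = 1.316/3.280 = 0.4012 m
Q = (1/n)·A·R^(2/3)·S^(1/2) = (1/0.038) × 1.316 × 0.4012^(2/3) × 0.00064^(1/2) = 0.4766 m³/s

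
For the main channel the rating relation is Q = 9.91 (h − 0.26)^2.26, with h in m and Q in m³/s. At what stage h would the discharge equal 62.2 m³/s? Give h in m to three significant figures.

2.51 m

h − h₀ = (Q/C)^(1/b) = (62.2/9.91)^(1/2.26) = 2.254 m
h = 0.26 + 2.254 = 2.514 m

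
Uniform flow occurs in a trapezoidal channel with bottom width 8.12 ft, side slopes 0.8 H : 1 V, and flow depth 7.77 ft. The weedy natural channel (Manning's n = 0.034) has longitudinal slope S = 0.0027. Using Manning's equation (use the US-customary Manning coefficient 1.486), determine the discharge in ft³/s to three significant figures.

635 ft³/s

A = (b + z·y)·y = (8.12 + 0.8×7.77)×7.77 = 111.4 ft²
P = b + 2y√(1+z²) = 8.12 + 2×7.77×√(1+0.8²) = 28.02 ft
R = A/P = 111.4/28.02 = 3.975 ft
Q = (1.486/n)·A·R^(2/3)·S^(1/2) = (1.486/0.034) × 111.4 × 3.975^(2/3) × 0.0027^(1/2) = 634.8 ft³/s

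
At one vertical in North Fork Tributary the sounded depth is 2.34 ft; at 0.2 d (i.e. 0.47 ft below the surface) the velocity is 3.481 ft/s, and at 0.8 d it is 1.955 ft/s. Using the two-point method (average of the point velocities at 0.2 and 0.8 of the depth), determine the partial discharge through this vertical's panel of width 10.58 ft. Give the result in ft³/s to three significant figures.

67.3 ft³/s

v̄ = (3.481 + 1.955) / 2 = 2.718 ft/s
q = v̄ × d × w = 2.718 × 2.34 × 10.58 = 67.29 ft³/s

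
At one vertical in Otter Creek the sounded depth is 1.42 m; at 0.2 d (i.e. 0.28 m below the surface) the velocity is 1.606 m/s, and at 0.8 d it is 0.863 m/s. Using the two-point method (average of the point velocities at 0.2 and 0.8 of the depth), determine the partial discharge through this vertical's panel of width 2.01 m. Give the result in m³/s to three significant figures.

v̄ = (1.606 + 0.863) / 2 = 1.235 m/s
q = v̄ × d × w = 1.235 × 1.42 × 2.01 = 3.524 m³/s

3.52 m³/s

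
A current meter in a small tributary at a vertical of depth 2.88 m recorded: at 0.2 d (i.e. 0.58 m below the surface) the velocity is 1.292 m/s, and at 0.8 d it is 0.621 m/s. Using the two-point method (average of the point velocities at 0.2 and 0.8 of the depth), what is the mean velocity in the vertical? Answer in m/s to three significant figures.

0.957 m/s

v̄ = (1.292 + 0.621) / 2 = 0.9565 m/s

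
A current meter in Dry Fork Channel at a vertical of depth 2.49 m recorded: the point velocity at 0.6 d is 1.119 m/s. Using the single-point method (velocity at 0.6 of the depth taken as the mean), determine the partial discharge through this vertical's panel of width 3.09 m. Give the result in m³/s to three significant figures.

v̄ = v₀.₆ = 1.119 m/s
q = v̄ × d × w = 1.119 × 2.49 × 3.09 = 8.610 m³/s

8.61 m³/s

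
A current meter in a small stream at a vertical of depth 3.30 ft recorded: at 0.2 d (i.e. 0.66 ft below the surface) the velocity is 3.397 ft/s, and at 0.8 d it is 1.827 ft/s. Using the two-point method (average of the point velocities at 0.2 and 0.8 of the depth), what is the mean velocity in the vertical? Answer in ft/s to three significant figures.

v̄ = (3.397 + 1.827) / 2 = 2.612 ft/s

2.61 ft/s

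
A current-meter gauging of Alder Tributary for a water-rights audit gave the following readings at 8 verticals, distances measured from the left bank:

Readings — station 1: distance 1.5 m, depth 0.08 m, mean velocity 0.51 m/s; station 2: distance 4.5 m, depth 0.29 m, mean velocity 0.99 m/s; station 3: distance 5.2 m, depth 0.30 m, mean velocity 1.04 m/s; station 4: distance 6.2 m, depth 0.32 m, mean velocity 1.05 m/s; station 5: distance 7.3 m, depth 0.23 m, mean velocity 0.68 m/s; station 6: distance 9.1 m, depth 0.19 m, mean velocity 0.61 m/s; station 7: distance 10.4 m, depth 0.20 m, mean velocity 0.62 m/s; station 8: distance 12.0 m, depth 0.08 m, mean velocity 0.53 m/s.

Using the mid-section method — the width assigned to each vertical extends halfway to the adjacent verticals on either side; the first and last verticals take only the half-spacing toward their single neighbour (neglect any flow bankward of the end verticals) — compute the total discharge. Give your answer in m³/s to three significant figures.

w_1 = (4.5 − 1.5)/2 = 1.5 m; q_1 = 0.51 × 0.08 × 1.5 = 0.06120 m³/s
w_2 = (5.2 − 1.5)/2 = 1.85 m; q_2 = 0.99 × 0.29 × 1.85 = 0.5311 m³/s
w_3 = (6.2 − 4.5)/2 = 0.85 m; q_3 = 1.04 × 0.30 × 0.85 = 0.2652 m³/s
w_4 = (7.3 − 5.2)/2 = 1.05 m; q_4 = 1.05 × 0.32 × 1.05 = 0.3528 m³/s
w_5 = (9.1 − 6.2)/2 = 1.45 m; q_5 = 0.68 × 0.23 × 1.45 = 0.2268 m³/s
w_6 = (10.4 − 7.3)/2 = 1.55 m; q_6 = 0.61 × 0.19 × 1.55 = 0.1796 m³/s
w_7 = (12.0 − 9.1)/2 = 1.45 m; q_7 = 0.62 × 0.20 × 1.45 = 0.1798 m³/s
w_8 = (12.0 − 10.4)/2 = 0.8 m; q_8 = 0.53 × 0.08 × 0.8 = 0.03392 m³/s
Q = Σ qᵢ = 1.830 m³/s

1.83 m³/s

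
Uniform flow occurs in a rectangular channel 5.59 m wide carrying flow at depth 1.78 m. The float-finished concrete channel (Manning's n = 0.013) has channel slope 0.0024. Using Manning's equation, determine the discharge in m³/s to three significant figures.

39.7 m³/s

A = b·y = 5.59 × 1.78 = 9.950 m²
P = b + 2y = 5.59 + 2×1.78 = 9.150 m
R = A/P = 9.950/9.150 = 1.087 m
Q = (1/n)·A·R^(2/3)·S^(1/2) = (1/0.013) × 9.950 × 1.087^(2/3) × 0.0024^(1/2) = 39.65 m³/s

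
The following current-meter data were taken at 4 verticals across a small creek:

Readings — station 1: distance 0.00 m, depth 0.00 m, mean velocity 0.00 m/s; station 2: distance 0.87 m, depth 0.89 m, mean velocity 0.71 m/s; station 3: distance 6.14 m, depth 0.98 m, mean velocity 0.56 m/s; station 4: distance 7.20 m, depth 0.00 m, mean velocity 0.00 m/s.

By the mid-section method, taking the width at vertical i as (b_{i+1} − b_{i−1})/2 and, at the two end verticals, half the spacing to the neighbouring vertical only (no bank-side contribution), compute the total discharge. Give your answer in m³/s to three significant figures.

3.68 m³/s

w_2 = (6.14 − 0.00)/2 = 3.07 m; q_2 = 0.71 × 0.89 × 3.07 = 1.940 m³/s
w_3 = (7.20 − 0.87)/2 = 3.165 m; q_3 = 0.56 × 0.98 × 3.165 = 1.737 m³/s
Stations 1, 4 contribute zero (depth or velocity is 0).
Q = Σ qᵢ = 3.677 m³/s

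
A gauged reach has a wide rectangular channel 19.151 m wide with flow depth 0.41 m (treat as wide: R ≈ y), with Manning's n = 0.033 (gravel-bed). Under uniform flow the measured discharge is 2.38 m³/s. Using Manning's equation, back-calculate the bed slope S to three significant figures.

0.000328

A = b·y = 19.151 × 0.41 = 7.852 m²
Wide channel: R ≈ y = 0.41 m
S = (Q·n / (1·A·R^(2/3)))² = (2.38×0.033 / (1×7.852×0.5519))² = 0.0003285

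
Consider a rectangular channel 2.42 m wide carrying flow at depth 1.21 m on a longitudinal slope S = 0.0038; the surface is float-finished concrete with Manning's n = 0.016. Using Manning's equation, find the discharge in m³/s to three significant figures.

8.07 m³/s

A = b·y = 2.42 × 1.21 = 2.928 m²
P = b + 2y = 2.42 + 2×1.21 = 4.840 m
R = A/P = 2.928/4.840 = 0.6050 m
Q = (1/n)·A·R^(2/3)·S^(1/2) = (1/0.016) × 2.928 × 0.6050^(2/3) × 0.0038^(1/2) = 8.070 m³/s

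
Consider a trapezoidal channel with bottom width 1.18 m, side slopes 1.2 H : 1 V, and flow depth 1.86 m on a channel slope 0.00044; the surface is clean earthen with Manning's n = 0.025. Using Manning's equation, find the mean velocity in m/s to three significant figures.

A = (b + z·y)·y = (1.18 + 1.2×1.86)×1.86 = 6.346 m²
P = b + 2y√(1+z²) = 1.18 + 2×1.86×√(1+1.2²) = 6.991 m
R = A/P = 6.346/6.991 = 0.9078 m
Q = (1/n)·A·R^(2/3)·S^(1/2) = (1/0.025) × 6.346 × 0.9078^(2/3) × 0.00044^(1/2) = 4.992 m³/s
V = Q/A = 4.992/6.346 = 0.7867 m/s

0.787 m/s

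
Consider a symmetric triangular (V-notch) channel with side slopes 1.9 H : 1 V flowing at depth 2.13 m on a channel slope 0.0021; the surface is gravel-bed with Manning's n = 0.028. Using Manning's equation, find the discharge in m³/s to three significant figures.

13.6 m³/s

A = z·y² = 1.9×2.13² = 8.620 m²
P = 2y√(1+z²) = 2×2.13×√(1+1.9²) = 9.147 m
R = A/P = 8.620/9.147 = 0.9424 m
Q = (1/n)·A·R^(2/3)·S^(1/2) = (1/0.028) × 8.620 × 0.9424^(2/3) × 0.0021^(1/2) = 13.56 m³/s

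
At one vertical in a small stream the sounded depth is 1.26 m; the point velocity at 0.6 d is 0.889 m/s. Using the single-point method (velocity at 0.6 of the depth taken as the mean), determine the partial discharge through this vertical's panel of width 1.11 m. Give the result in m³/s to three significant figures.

1.24 m³/s

v̄ = v₀.₆ = 0.889 m/s
q = v̄ × d × w = 0.8890 × 1.26 × 1.11 = 1.243 m³/s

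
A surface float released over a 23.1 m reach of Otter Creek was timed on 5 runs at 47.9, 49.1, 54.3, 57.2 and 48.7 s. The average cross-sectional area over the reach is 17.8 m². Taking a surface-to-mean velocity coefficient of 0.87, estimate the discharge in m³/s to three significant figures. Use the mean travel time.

t̄ = (47.9 + 49.1 + 54.3 + 57.2 + 48.7) / 5 = 51.44 s
v_surface = L / t̄ = 23.1 / 51.44 = 0.4491 m/s
v_mean = 0.87 × 0.4491 = 0.3907 m/s
Q = A × v_mean = 17.8 × 0.3907 = 6.954 m³/s

6.95 m³/s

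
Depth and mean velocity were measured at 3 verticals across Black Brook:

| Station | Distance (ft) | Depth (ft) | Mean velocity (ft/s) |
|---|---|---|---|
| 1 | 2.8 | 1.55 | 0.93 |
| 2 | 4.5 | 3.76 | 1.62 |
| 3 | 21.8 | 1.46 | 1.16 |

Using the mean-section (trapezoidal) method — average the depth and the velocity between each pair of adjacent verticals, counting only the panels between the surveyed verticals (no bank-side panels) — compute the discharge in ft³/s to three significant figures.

Panel 1-2: Δb = 1.7 ft, d̄ = (1.55+3.76)/2 = 2.655, v̄ = (0.93+1.62)/2 = 1.275 → q = 1.7×2.655×1.275 = 5.755 ft³/s
Panel 2-3: Δb = 17.3 ft, d̄ = (3.76+1.46)/2 = 2.61, v̄ = (1.62+1.16)/2 = 1.39 → q = 17.3×2.61×1.39 = 62.76 ft³/s
Q = Σ q = 68.52 ft³/s

68.5 ft³/s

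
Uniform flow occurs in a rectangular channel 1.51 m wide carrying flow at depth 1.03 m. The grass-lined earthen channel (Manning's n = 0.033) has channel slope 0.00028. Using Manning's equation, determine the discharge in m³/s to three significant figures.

0.453 m³/s

A = b·y = 1.51 × 1.03 = 1.555 m²
P = b + 2y = 1.51 + 2×1.03 = 3.570 m
R = A/P = 1.555/3.570 = 0.4357 m
Q = (1/n)·A·R^(2/3)·S^(1/2) = (1/0.033) × 1.555 × 0.4357^(2/3) × 0.00028^(1/2) = 0.4532 m³/s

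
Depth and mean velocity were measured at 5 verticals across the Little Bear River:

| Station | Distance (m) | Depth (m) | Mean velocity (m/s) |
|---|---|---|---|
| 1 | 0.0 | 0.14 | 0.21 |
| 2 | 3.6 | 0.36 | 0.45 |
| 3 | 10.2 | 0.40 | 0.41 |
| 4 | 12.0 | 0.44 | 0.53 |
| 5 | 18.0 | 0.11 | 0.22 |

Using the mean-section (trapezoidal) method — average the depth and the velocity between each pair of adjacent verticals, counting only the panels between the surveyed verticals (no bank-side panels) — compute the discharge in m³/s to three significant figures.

Panel 1-2: Δb = 3.6 m, d̄ = (0.14+0.36)/2 = 0.25, v̄ = (0.21+0.45)/2 = 0.33 → q = 3.6×0.25×0.33 = 0.2970 m³/s
Panel 2-3: Δb = 6.6 m, d̄ = (0.36+0.40)/2 = 0.38, v̄ = (0.45+0.41)/2 = 0.43 → q = 6.6×0.38×0.43 = 1.078 m³/s
Panel 3-4: Δb = 1.8 m, d̄ = (0.40+0.44)/2 = 0.42, v̄ = (0.41+0.53)/2 = 0.47 → q = 1.8×0.42×0.47 = 0.3553 m³/s
Panel 4-5: Δb = 6 m, d̄ = (0.44+0.11)/2 = 0.275, v̄ = (0.53+0.22)/2 = 0.375 → q = 6×0.275×0.375 = 0.6188 m³/s
Q = Σ q = 2.350 m³/s

2.35 m³/s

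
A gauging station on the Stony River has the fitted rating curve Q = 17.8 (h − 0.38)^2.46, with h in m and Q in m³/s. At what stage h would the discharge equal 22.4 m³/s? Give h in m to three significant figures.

h − h₀ = (Q/C)^(1/b) = (22.4/17.8)^(1/2.46) = 1.098 m
h = 0.38 + 1.098 = 1.478 m

1.48 m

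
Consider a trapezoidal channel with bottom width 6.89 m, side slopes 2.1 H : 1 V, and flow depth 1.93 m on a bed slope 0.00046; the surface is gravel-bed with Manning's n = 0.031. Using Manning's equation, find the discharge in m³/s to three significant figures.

A = (b + z·y)·y = (6.89 + 2.1×1.93)×1.93 = 21.12 m²
P = b + 2y√(1+z²) = 6.89 + 2×1.93×√(1+2.1²) = 15.87 m
R = A/P = 21.12/15.87 = 1.331 m
Q = (1/n)·A·R^(2/3)·S^(1/2) = (1/0.031) × 21.12 × 1.331^(2/3) × 0.00046^(1/2) = 17.68 m³/s

17.7 m³/s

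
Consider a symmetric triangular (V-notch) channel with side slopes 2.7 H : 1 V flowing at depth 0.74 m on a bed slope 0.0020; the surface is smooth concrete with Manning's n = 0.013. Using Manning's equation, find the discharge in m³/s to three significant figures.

2.51 m³/s

A = z·y² = 2.7×0.74² = 1.479 m²
P = 2y√(1+z²) = 2×0.74×√(1+2.7²) = 4.261 m
R = A/P = 1.479/4.261 = 0.3470 m
Q = (1/n)·A·R^(2/3)·S^(1/2) = (1/0.013) × 1.479 × 0.3470^(2/3) × 0.0020^(1/2) = 2.511 m³/s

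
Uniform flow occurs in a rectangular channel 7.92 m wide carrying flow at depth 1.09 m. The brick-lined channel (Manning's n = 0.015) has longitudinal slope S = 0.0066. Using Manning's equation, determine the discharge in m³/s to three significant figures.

A = b·y = 7.92 × 1.09 = 8.633 m²
P = b + 2y = 7.92 + 2×1.09 = 10.10 m
R = A/P = 8.633/10.10 = 0.8547 m
Q = (1/n)·A·R^(2/3)·S^(1/2) = (1/0.015) × 8.633 × 0.8547^(2/3) × 0.0066^(1/2) = 42.11 m³/s

42.1 m³/s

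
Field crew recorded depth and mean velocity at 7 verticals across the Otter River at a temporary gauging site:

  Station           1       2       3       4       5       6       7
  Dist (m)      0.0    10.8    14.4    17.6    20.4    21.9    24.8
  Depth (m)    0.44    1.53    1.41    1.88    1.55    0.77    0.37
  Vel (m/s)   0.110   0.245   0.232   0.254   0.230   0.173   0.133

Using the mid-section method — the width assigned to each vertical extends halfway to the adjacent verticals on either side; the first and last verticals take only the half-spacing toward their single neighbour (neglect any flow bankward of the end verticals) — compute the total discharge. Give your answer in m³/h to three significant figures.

w_1 = (10.8 − 0.0)/2 = 5.4 m; q_1 = 0.110 × 0.44 × 5.4 = 0.2614 m³/s
w_2 = (14.4 − 0.0)/2 = 7.2 m; q_2 = 0.245 × 1.53 × 7.2 = 2.699 m³/s
w_3 = (17.6 − 10.8)/2 = 3.4 m; q_3 = 0.232 × 1.41 × 3.4 = 1.112 m³/s
w_4 = (20.4 − 14.4)/2 = 3 m; q_4 = 0.254 × 1.88 × 3 = 1.433 m³/s
w_5 = (21.9 − 17.6)/2 = 2.15 m; q_5 = 0.230 × 1.55 × 2.15 = 0.7665 m³/s
w_6 = (24.8 − 20.4)/2 = 2.2 m; q_6 = 0.173 × 0.77 × 2.2 = 0.2931 m³/s
w_7 = (24.8 − 21.9)/2 = 1.45 m; q_7 = 0.133 × 0.37 × 1.45 = 0.07135 m³/s
Q = Σ qᵢ = 6.636 m³/s
= 6.636 × 3600 = 23890 m³/h

23900 m³/h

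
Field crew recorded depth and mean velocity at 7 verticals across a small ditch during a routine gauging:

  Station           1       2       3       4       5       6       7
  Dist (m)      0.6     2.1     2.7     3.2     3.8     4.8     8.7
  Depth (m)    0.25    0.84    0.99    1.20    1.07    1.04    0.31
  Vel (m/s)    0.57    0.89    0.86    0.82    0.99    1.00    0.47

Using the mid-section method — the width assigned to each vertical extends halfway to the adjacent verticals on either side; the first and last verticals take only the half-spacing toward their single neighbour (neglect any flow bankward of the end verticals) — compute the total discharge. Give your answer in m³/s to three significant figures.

5.58 m³/s

w_1 = (2.1 − 0.6)/2 = 0.75 m; q_1 = 0.57 × 0.25 × 0.75 = 0.1069 m³/s
w_2 = (2.7 − 0.6)/2 = 1.05 m; q_2 = 0.89 × 0.84 × 1.05 = 0.7850 m³/s
w_3 = (3.2 − 2.1)/2 = 0.55 m; q_3 = 0.86 × 0.99 × 0.55 = 0.4683 m³/s
w_4 = (3.8 − 2.7)/2 = 0.55 m; q_4 = 0.82 × 1.20 × 0.55 = 0.5412 m³/s
w_5 = (4.8 − 3.2)/2 = 0.8 m; q_5 = 0.99 × 1.07 × 0.8 = 0.8474 m³/s
w_6 = (8.7 − 3.8)/2 = 2.45 m; q_6 = 1.00 × 1.04 × 2.45 = 2.548 m³/s
w_7 = (8.7 − 4.8)/2 = 1.95 m; q_7 = 0.47 × 0.31 × 1.95 = 0.2841 m³/s
Q = Σ qᵢ = 5.581 m³/s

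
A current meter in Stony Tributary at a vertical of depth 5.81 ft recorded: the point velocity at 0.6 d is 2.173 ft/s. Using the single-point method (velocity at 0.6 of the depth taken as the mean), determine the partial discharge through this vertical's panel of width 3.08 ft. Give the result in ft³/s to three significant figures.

38.9 ft³/s

v̄ = v₀.₆ = 2.173 ft/s
q = v̄ × d × w = 2.173 × 5.81 × 3.08 = 38.89 ft³/s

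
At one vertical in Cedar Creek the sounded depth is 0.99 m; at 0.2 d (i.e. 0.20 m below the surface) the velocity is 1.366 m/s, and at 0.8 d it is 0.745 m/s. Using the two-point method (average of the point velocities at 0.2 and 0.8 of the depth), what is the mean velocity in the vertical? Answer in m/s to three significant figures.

1.06 m/s

v̄ = (1.366 + 0.745) / 2 = 1.056 m/s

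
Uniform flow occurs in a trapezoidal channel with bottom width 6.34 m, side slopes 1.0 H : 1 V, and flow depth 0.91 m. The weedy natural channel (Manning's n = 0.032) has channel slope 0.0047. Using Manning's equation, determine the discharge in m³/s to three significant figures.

11.6 m³/s

A = (b + z·y)·y = (6.34 + 1.0×0.91)×0.91 = 6.598 m²
P = b + 2y√(1+z²) = 6.34 + 2×0.91×√(1+1.0²) = 8.914 m
R = A/P = 6.598/8.914 = 0.7401 m
Q = (1/n)·A·R^(2/3)·S^(1/2) = (1/0.032) × 6.598 × 0.7401^(2/3) × 0.0047^(1/2) = 11.57 m³/s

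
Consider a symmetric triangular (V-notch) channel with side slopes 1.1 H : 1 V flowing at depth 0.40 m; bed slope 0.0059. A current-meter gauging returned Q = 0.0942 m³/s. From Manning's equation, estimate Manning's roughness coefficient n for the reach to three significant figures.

A = z·y² = 1.1×0.40² = 0.1760 m²
P = 2y√(1+z²) = 2×0.40×√(1+1.1²) = 1.189 m
R = A/P = 0.1760/1.189 = 0.1480 m
n = (1/Q)·A·R^(2/3)·S^(1/2) = (1/0.0942) × 0.1760 × 0.2798 × 0.07681 = 0.04015

0.0402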